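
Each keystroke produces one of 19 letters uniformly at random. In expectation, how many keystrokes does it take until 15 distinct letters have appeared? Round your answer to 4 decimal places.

With k distinct letters already seen, the next new one arrives after an expected 19/(19-k) keystrokes.
Sum over k = 0,...,14: E = 19/19 + 19/18 + 19/17 + ... + 19/6 + 19/5 = 27.82372.

27.8237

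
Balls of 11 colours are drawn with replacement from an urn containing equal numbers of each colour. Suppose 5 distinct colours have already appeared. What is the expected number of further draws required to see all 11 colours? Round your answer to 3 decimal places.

With k distinct colours already seen, the next new one takes an expected 11/(11-k) draws.
Sum over k = 5,...,10: E = 11/6 + 11/5 + 11/4 + 11/3 + 11/2 + 11/1 = 26.9500.

26.950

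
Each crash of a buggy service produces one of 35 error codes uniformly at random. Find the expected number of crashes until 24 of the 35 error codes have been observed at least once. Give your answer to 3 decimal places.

Going from k to k+1 distinct takes a geometric number of crashes with mean 35/(35-k).
Sum over k = 0,...,23: E = 35/35 + 35/34 + 35/33 + ... + 35/13 + 35/12 = 39.4416.

39.442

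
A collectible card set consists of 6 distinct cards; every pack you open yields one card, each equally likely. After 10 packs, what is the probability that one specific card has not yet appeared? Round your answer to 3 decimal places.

On each pack the fixed card fails to appear with probability 5/6.
P(still missing after 10) = (5/6)^10 = 0.1615.

0.162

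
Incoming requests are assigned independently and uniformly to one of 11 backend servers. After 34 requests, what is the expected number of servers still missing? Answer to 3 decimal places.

For each server, P(unseen after 34) = (10/11)^34 = 0.0391.
By linearity of expectation, E[unseen] = 11·(10/11)^34 = 0.4306.

0.431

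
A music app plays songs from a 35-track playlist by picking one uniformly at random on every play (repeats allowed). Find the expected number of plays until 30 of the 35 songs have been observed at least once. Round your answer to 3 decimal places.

65.221

Going from k to k+1 distinct takes a geometric number of plays with mean 35/(35-k).
Sum over k = 0,...,29: E = 35/35 + 35/34 + 35/33 + ... + 35/7 + 35/6 = 65.2207.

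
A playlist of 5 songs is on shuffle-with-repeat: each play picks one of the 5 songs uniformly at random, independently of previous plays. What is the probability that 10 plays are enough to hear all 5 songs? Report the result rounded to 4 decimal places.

0.5225

Let A_i be the event that song i is missing after 10 plays. By inclusion–exclusion on the A_i,
P(all seen) = Σ_{j=0}^{5} (-1)^j C(5,j)((5-j)/5)^10
= 1.00000 - 0.53687 + 0.06047 - 0.00105 + 0.00000 - 0.00000
= 0.52255.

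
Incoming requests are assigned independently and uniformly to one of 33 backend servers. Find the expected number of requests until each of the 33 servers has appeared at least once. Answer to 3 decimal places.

After k distinct servers have appeared, the next request gives a new one with probability (33-k)/33, so the expected wait for the (k+1)-th is 33/(33-k).
E[T] = 33/33 + 33/32 + 33/31 + ... + 33/2 + 33/1 = 33·H_{33}.
H_{33} = 4.0888, so E[T] = 134.9303.

134.930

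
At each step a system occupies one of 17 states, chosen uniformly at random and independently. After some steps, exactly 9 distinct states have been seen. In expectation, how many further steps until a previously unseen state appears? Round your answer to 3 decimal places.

Each step yields a new state with probability (17-9)/17 = 8/17, so the wait is geometric with mean 17/8.
E = 17/8 = 2.1250.

2.125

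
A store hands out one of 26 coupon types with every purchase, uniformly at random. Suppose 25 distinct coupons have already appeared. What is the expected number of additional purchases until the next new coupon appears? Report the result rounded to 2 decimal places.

The number of purchases until the next new coupon is geometric with success probability 1/26, so its mean is 26/1.
E = 26/1 = 26.000.

26.00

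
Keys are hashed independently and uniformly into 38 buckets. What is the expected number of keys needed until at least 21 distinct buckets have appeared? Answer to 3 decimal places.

29.957

Going from k to k+1 distinct takes a geometric number of keys with mean 38/(38-k).
Sum over k = 0,...,20: E = 38/38 + 38/37 + 38/36 + ... + 38/19 + 38/18 = 29.9573.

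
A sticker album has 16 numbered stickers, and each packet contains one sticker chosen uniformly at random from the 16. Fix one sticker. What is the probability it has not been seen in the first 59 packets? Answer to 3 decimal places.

0.022

Each packet misses the fixed sticker with probability (16-1)/16 = 15/16, independently.
P(still missing after 59) = (15/16)^59 = 0.0222.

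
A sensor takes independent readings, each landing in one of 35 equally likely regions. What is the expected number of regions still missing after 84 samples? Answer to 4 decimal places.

For each region, P(unseen after 84) = (34/35)^84 = 0.08760.
By linearity of expectation, E[unseen] = 35·(34/35)^84 = 3.06606.

3.0661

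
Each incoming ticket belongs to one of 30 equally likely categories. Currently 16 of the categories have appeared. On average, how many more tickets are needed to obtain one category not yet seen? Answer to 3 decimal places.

Each ticket yields a new category with probability (30-16)/30 = 14/30, so the wait is geometric with mean 30/14.
E = 30/14 = 2.1429.

2.143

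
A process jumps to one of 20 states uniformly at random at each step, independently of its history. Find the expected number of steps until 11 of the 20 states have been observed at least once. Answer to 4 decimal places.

15.3754

Going from k to k+1 distinct takes a geometric number of steps with mean 20/(20-k).
Sum over k = 0,...,10: E = 20/20 + 20/19 + 20/18 + ... + 20/11 + 20/10 = 15.37543.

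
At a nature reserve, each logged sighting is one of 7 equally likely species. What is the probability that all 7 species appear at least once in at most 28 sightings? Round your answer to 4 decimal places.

0.9082

Let A_i be the event that species i is missing after 28 sightings. By inclusion–exclusion on the A_i,
P(all seen) = Σ_{j=0}^{7} (-1)^j C(7,j)((7-j)/7)^28
= 1.00000 - 0.09345 + 0.00170 - 0.00001 + 0.00000 - 0.00000 + 0.00000 - 0.00000
= 0.90824.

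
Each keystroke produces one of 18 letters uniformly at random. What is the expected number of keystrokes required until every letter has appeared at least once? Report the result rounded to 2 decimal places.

The wait to go from k to k+1 distinct letters is geometric with mean 18/(18-k).
E[T] = 18/18 + 18/17 + 18/16 + ... + 18/2 + 18/1 = 18·H_{18}.
H_{18} = 3.495, so E[T] = 62.912.

62.91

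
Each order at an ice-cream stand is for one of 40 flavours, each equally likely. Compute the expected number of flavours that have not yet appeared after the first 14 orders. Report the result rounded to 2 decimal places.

For each flavour, P(unseen after 14) = (39/40)^14 = 0.702.
By linearity of expectation, E[unseen] = 40·(39/40)^14 = 28.062.

28.06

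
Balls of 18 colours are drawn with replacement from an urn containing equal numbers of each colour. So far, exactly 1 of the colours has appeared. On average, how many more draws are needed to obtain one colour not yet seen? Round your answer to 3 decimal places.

The number of draws until the next new colour is geometric with success probability 17/18, so its mean is 18/17.
E = 18/17 = 1.0588.

1.059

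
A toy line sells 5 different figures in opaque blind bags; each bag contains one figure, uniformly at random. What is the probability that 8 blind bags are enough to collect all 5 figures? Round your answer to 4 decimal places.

By inclusion–exclusion over which figures are missing,
P(all seen) = Σ_{j=0}^{5} (-1)^j C(5,j)((5-j)/5)^8
= 1.00000 - 0.83886 + 0.16796 - 0.00655 + 0.00001 - 0.00000
= 0.32256.

0.3226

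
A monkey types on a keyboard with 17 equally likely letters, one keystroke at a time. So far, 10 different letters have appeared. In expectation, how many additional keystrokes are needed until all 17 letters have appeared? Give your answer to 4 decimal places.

44.0786

With k distinct letters already seen, the next new one takes an expected 17/(17-k) keystrokes.
Sum over k = 10,...,16: E = 17/7 + 17/6 + 17/5 + ... + 17/2 + 17/1 = 44.07857.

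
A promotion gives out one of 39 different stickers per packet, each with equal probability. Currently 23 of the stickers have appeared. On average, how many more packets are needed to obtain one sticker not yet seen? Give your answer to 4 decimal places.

The number of packets until the next new sticker is geometric with success probability 16/39, so its mean is 39/16.
E = 39/16 = 2.43750.

2.4375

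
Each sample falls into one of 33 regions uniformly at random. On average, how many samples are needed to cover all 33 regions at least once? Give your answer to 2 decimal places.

134.93

The wait to go from k to k+1 distinct regions is geometric with mean 33/(33-k).
E[T] = 33/33 + 33/32 + 33/31 + ... + 33/2 + 33/1 = 33·H_{33}.
H_{33} = 4.089, so E[T] = 134.930.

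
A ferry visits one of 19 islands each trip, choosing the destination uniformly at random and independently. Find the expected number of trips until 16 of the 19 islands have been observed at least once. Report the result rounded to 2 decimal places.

32.57

With k distinct islands already seen, the next new one arrives after an expected 19/(19-k) trips.
Sum over k = 0,...,15: E = 19/19 + 19/18 + 19/17 + ... + 19/5 + 19/4 = 32.574.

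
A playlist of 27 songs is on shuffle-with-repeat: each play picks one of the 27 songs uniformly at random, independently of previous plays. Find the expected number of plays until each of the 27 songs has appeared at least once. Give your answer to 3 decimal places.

105.069

After k distinct songs have appeared, the next play gives a new one with probability (27-k)/27, so the expected wait for the (k+1)-th is 27/(27-k).
E[T] = 27/27 + 27/26 + 27/25 + ... + 27/2 + 27/1 = 27·H_{27}.
H_{27} = 3.8915, so E[T] = 105.0693.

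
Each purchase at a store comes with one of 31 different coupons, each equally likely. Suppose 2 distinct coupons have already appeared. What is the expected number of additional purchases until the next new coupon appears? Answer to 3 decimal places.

Each purchase yields a new coupon with probability (31-2)/31 = 29/31, so the wait is geometric with mean 31/29.
E = 31/29 = 1.0690.

1.069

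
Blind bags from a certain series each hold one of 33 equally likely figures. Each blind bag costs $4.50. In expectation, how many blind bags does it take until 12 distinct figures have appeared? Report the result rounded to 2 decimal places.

14.63

With k distinct figures already seen, the next new one arrives after an expected 33/(33-k) blind bags.
Sum over k = 0,...,11: E = 33/33 + 33/32 + 33/31 + ... + 33/23 + 33/22 = 14.634.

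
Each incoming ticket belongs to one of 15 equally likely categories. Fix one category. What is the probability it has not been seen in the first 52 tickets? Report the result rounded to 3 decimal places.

On each ticket the fixed category fails to appear with probability 14/15.
P(still missing after 52) = (14/15)^52 = 0.0277.

0.028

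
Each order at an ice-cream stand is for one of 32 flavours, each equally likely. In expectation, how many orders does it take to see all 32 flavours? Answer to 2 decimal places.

After k distinct flavours have appeared, the next order gives a new one with probability (32-k)/32, so the expected wait for the (k+1)-th is 32/(32-k).
E[T] = 32/32 + 32/31 + 32/30 + ... + 32/2 + 32/1 = 32·H_{32}.
H_{32} = 4.058, so E[T] = 129.872.

129.87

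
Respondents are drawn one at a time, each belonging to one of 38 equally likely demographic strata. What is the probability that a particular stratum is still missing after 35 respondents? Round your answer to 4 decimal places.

0.3932

Each respondent misses the fixed stratum with probability (38-1)/38 = 37/38, independently.
P(still missing after 35) = (37/38)^35 = 0.39322.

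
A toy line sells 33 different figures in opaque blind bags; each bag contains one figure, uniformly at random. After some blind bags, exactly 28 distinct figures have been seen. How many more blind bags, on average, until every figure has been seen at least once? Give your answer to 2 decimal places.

75.35

From k distinct to k+1 distinct takes on average 33/(33-k) blind bags.
Sum over k = 28,...,32: E = 33/5 + 33/4 + 33/3 + 33/2 + 33/1 = 75.350.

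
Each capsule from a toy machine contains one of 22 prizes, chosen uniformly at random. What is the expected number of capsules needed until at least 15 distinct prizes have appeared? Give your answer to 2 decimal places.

Going from k to k+1 distinct takes a geometric number of capsules with mean 22/(22-k).
Sum over k = 0,...,14: E = 22/22 + 22/21 + 22/20 + ... + 22/9 + 22/8 = 24.155.

24.16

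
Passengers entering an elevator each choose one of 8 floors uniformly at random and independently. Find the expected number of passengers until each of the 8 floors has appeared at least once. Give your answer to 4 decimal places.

Split into phases: going from k distinct to k+1 distinct takes on average 8/(8-k) passengers.
E[T] = 8/8 + 8/7 + 8/6 + ... + 8/2 + 8/1 = 8·H_{8}.
H_{8} = 2.71786, so E[T] = 21.74286.

21.7429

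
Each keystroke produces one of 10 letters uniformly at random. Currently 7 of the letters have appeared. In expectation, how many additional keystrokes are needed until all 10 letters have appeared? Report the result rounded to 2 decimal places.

From k distinct to k+1 distinct takes on average 10/(10-k) keystrokes.
Sum over k = 7,...,9: E = 10/3 + 10/2 + 10/1 = 18.333.

18.33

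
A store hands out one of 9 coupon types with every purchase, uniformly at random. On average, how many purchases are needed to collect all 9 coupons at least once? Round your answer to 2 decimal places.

25.46

Split into phases: going from k distinct to k+1 distinct takes on average 9/(9-k) purchases.
E[T] = 9/9 + 9/8 + 9/7 + ... + 9/2 + 9/1 = 9·H_{9}.
H_{9} = 2.829, so E[T] = 25.461.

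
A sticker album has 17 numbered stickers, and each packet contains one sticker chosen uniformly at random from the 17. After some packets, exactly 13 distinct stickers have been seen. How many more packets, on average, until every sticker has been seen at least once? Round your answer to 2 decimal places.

35.42

With k distinct stickers already seen, the next new one takes an expected 17/(17-k) packets.
Sum over k = 13,...,16: E = 17/4 + 17/3 + 17/2 + 17/1 = 35.417.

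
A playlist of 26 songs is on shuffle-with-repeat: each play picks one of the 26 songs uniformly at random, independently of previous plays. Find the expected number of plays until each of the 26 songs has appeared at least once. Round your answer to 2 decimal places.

100.21

Split into phases: going from k distinct to k+1 distinct takes on average 26/(26-k) plays.
E[T] = 26/26 + 26/25 + 26/24 + ... + 26/2 + 26/1 = 26·H_{26}.
H_{26} = 3.854, so E[T] = 100.215.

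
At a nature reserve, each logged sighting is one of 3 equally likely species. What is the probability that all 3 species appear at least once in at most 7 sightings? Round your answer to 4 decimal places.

By inclusion–exclusion over which species are missing,
P(all seen) = Σ_{j=0}^{3} (-1)^j C(3,j)((3-j)/3)^7
= 1.00000 - 0.17558 + 0.00137 - 0.00000
= 0.82579.

0.8258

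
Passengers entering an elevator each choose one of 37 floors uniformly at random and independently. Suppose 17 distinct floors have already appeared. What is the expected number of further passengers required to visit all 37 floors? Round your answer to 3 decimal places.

With k distinct floors already seen, the next new one takes an expected 37/(37-k) passengers.
Sum over k = 17,...,36: E = 37/20 + 37/19 + 37/18 + ... + 37/2 + 37/1 = 133.1164.

133.116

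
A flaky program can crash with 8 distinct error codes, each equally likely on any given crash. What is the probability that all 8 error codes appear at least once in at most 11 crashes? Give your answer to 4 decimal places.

0.0558

By inclusion–exclusion over which error codes are missing,
P(all seen) = Σ_{j=0}^{8} (-1)^j C(8,j)((8-j)/8)^11
= 1.00000 - 1.84153 + 1.18258 - 0.31832 + 0.03418 - 0.00115 + 0.00001 - 0.00000 + 0.00000
= 0.05576.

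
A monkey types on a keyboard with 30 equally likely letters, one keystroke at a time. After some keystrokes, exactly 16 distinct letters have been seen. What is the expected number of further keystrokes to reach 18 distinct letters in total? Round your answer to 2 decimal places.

The wait to go from k to k+1 distinct letters is geometric with mean 30/(30-k).
Sum over k = 16,...,17: E = 30/14 + 30/13 = 4.451.

4.45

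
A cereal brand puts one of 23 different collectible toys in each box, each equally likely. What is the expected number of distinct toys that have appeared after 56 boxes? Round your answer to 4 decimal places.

21.0917

For each toy, P(seen in 56 boxes) = 1 - (22/23)^56 = 0.91703.
By linearity of expectation, E[distinct seen] = 23·(1 - (22/23)^56) = 21.09173.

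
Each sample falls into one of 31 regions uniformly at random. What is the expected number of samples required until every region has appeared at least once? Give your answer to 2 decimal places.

124.84

After k distinct regions have appeared, the next sample gives a new one with probability (31-k)/31, so the expected wait for the (k+1)-th is 31/(31-k).
E[T] = 31/31 + 31/30 + 31/29 + ... + 31/2 + 31/1 = 31·H_{31}.
H_{31} = 4.027, so E[T] = 124.845.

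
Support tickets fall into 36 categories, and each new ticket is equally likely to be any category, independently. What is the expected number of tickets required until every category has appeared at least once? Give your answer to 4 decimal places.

Split into phases: going from k distinct to k+1 distinct takes on average 36/(36-k) tickets.
E[T] = 36/36 + 36/35 + 36/34 + ... + 36/2 + 36/1 = 36·H_{36}.
H_{36} = 4.17456, so E[T] = 150.28413.

150.2841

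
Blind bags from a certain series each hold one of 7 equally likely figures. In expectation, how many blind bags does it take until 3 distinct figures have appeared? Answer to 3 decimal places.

With k distinct figures already seen, the next new one arrives after an expected 7/(7-k) blind bags.
Sum over k = 0,...,2: E = 7/7 + 7/6 + 7/5 = 3.5667.

3.567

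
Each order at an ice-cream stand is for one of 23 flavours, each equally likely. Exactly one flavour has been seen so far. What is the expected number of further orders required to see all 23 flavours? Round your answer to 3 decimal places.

With k distinct flavours already seen, the next new one takes an expected 23/(23-k) orders.
Sum over k = 1,...,22: E = 23/22 + 23/21 + 23/20 + ... + 23/2 + 23/1 = 84.8887.

84.889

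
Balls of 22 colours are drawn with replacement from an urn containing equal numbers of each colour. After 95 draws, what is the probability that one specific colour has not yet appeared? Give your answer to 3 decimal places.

0.012

Each draw misses the fixed colour with probability (22-1)/22 = 21/22, independently.
P(still missing after 95) = (21/22)^95 = 0.0120.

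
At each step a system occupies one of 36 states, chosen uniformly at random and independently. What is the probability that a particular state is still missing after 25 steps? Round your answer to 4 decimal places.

0.4945

On each step the fixed state fails to appear with probability 35/36.
P(still missing after 25) = (35/36)^25 = 0.49447.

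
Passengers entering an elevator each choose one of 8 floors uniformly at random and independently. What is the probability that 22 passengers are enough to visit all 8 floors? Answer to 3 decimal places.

By inclusion–exclusion over which floors are missing,
P(all seen) = Σ_{j=0}^{8} (-1)^j C(8,j)((8-j)/8)^22
= 1.0000 - 0.4239 + 0.0499 - 0.0018 + 0.0000 - 0.0000 + 0.0000 - 0.0000 + 0.0000
= 0.6243.

0.624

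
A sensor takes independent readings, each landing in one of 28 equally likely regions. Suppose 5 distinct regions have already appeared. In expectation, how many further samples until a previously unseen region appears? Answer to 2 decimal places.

Each sample yields a new region with probability (28-5)/28 = 23/28, so the wait is geometric with mean 28/23.
E = 28/23 = 1.217.

1.22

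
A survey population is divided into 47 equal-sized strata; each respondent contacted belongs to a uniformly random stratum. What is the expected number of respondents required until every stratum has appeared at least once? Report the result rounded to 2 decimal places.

Split into phases: going from k distinct to k+1 distinct takes on average 47/(47-k) respondents.
E[T] = 47/47 + 47/46 + 47/45 + ... + 47/2 + 47/1 = 47·H_{47}.
H_{47} = 4.438, so E[T] = 208.584.

208.58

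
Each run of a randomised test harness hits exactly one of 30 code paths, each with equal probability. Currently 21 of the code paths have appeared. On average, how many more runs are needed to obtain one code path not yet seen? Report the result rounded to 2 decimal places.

Each run yields a new code path with probability (30-21)/30 = 9/30, so the wait is geometric with mean 30/9.
E = 30/9 = 3.333.

3.33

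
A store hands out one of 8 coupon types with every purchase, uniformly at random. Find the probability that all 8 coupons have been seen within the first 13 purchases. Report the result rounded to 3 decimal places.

0.139

By inclusion–exclusion over which coupons are missing,
P(all seen) = Σ_{j=0}^{8} (-1)^j C(8,j)((8-j)/8)^13
= 1.0000 - 1.4099 + 0.6652 - 0.1243 + 0.0085 - 0.0002 + 0.0000 - 0.0000 + 0.0000
= 0.1393.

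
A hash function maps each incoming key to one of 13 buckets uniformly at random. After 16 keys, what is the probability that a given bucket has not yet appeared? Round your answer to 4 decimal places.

Each key misses the fixed bucket with probability (13-1)/13 = 12/13, independently.
P(still missing after 16) = (12/13)^16 = 0.27785.

0.2778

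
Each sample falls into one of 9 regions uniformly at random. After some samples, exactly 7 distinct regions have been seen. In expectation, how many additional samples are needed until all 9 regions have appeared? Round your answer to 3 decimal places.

With k distinct regions already seen, the next new one takes an expected 9/(9-k) samples.
Sum over k = 7,...,8: E = 9/2 + 9/1 = 13.5000.

13.500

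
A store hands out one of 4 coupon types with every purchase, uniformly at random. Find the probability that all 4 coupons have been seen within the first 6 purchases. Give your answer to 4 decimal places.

0.3809

Let A_i be the event that coupon i is missing after 6 purchases. By inclusion–exclusion on the A_i,
P(all seen) = Σ_{j=0}^{4} (-1)^j C(4,j)((4-j)/4)^6
= 1.00000 - 0.71191 + 0.09375 - 0.00098 + 0.00000
= 0.38086.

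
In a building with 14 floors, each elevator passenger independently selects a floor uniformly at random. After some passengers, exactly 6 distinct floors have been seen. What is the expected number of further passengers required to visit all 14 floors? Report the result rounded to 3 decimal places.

38.050

With k distinct floors already seen, the next new one takes an expected 14/(14-k) passengers.
Sum over k = 6,...,13: E = 14/8 + 14/7 + 14/6 + ... + 14/2 + 14/1 = 38.0500.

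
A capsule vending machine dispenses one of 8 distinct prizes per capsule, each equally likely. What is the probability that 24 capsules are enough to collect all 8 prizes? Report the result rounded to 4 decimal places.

0.7028

Let A_i be the event that prize i is missing after 24 capsules. By inclusion–exclusion on the A_i,
P(all seen) = Σ_{j=0}^{8} (-1)^j C(8,j)((8-j)/8)^24
= 1.00000 - 0.32455 + 0.02809 - 0.00071 + 0.00000 - 0.00000 + 0.00000 - 0.00000 + 0.00000
= 0.70284.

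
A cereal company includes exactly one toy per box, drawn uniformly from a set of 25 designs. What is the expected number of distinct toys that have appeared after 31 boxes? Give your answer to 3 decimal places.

17.947

For each toy, P(seen in 31 boxes) = 1 - (24/25)^31 = 0.7179.
By linearity of expectation, E[distinct seen] = 25·(1 - (24/25)^31) = 17.9474.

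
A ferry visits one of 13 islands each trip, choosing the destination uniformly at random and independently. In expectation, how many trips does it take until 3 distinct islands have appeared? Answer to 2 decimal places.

3.27

Going from k to k+1 distinct takes a geometric number of trips with mean 13/(13-k).
Sum over k = 0,...,2: E = 13/13 + 13/12 + 13/11 = 3.265.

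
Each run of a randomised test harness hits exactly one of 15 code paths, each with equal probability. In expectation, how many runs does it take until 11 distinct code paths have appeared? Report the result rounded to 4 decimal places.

Going from k to k+1 distinct takes a geometric number of runs with mean 15/(15-k).
Sum over k = 0,...,10: E = 15/15 + 15/14 + 15/13 + ... + 15/6 + 15/5 = 18.52343.

18.5234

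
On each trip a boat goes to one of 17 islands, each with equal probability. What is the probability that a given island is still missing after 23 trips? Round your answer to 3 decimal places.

0.248

Each trip misses the fixed island with probability (17-1)/17 = 16/17, independently.
P(still missing after 23) = (16/17)^23 = 0.2480.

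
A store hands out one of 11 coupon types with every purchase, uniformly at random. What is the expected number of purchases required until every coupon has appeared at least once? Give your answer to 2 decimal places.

33.22

After k distinct coupons have appeared, the next purchase gives a new one with probability (11-k)/11, so the expected wait for the (k+1)-th is 11/(11-k).
E[T] = 11/11 + 11/10 + 11/9 + ... + 11/2 + 11/1 = 11·H_{11}.
H_{11} = 3.020, so E[T] = 33.219.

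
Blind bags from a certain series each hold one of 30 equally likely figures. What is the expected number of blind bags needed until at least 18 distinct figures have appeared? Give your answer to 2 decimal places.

26.75

With k distinct figures already seen, the next new one arrives after an expected 30/(30-k) blind bags.
Sum over k = 0,...,17: E = 30/30 + 30/29 + 30/28 + ... + 30/14 + 30/13 = 26.753.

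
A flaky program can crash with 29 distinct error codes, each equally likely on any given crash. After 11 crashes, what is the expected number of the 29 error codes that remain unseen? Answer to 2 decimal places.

19.71

For each error code, P(unseen after 11) = (28/29)^11 = 0.680.
By linearity of expectation, E[unseen] = 29·(28/29)^11 = 19.713.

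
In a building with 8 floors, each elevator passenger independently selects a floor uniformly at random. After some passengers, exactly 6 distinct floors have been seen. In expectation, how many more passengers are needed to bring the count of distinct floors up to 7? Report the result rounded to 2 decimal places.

With k distinct floors already seen, the next new one takes an expected 8/(8-k) passengers.
Only the k = 6 term is needed: E = 8/2 = 4.000.

4.00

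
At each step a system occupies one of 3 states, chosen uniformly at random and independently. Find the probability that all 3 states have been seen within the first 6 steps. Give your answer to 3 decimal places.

Let A_i be the event that state i is missing after 6 steps. By inclusion–exclusion on the A_i,
P(all seen) = Σ_{j=0}^{3} (-1)^j C(3,j)((3-j)/3)^6
= 1.0000 - 0.2634 + 0.0041 - 0.0000
= 0.7407.

0.741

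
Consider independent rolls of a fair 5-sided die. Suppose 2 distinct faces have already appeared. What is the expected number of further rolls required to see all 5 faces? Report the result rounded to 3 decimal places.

9.167

With k distinct faces already seen, the next new one takes an expected 5/(5-k) rolls.
Sum over k = 2,...,4: E = 5/3 + 5/2 + 5/1 = 9.1667.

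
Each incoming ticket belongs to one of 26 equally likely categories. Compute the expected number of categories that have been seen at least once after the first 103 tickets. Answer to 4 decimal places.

25.5423

For each category, P(seen in 103 tickets) = 1 - (25/26)^103 = 0.98240.
By linearity of expectation, E[distinct seen] = 26·(1 - (25/26)^103) = 25.54234.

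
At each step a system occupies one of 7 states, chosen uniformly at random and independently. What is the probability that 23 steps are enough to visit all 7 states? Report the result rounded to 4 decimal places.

By inclusion–exclusion over which states are missing,
P(all seen) = Σ_{j=0}^{7} (-1)^j C(7,j)((7-j)/7)^23
= 1.00000 - 0.20199 + 0.00915 - 0.00009 + 0.00000 - 0.00000 + 0.00000 - 0.00000
= 0.80707.

0.8071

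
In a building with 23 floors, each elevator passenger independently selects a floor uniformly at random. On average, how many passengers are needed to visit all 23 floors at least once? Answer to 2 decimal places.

Split into phases: going from k distinct to k+1 distinct takes on average 23/(23-k) passengers.
E[T] = 23/23 + 23/22 + 23/21 + ... + 23/2 + 23/1 = 23·H_{23}.
H_{23} = 3.734, so E[T] = 85.889.

85.89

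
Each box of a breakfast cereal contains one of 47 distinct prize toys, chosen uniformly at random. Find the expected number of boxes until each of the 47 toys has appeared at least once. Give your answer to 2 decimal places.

208.58

The wait to go from k to k+1 distinct toys is geometric with mean 47/(47-k).
E[T] = 47/47 + 47/46 + 47/45 + ... + 47/2 + 47/1 = 47·H_{47}.
H_{47} = 4.438, so E[T] = 208.584.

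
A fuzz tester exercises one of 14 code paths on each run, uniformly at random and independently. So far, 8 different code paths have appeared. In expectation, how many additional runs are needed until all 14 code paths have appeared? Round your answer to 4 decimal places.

34.3000

The wait to go from k to k+1 distinct code paths is geometric with mean 14/(14-k).
Sum over k = 8,...,13: E = 14/6 + 14/5 + 14/4 + 14/3 + 14/2 + 14/1 = 34.30000.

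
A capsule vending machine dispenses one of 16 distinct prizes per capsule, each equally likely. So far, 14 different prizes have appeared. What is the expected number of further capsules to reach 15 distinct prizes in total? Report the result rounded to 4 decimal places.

With k distinct prizes already seen, the next new one takes an expected 16/(16-k) capsules.
Only the k = 14 term is needed: E = 16/2 = 8.00000.

8.0000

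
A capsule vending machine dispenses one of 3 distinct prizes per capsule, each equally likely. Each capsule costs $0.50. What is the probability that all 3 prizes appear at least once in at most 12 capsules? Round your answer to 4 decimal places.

Let A_i be the event that prize i is missing after 12 capsules. By inclusion–exclusion on the A_i,
P(all seen) = Σ_{j=0}^{3} (-1)^j C(3,j)((3-j)/3)^12
= 1.00000 - 0.02312 + 0.00001 - 0.00000
= 0.97688.

0.9769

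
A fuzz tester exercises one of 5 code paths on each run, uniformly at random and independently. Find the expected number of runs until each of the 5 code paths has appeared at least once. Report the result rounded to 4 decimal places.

11.4167

After k distinct code paths have appeared, the next run gives a new one with probability (5-k)/5, so the expected wait for the (k+1)-th is 5/(5-k).
E[T] = 5/5 + 5/4 + 5/3 + 5/2 + 5/1 = 5·H_{5}.
H_{5} = 2.28333, so E[T] = 11.41667.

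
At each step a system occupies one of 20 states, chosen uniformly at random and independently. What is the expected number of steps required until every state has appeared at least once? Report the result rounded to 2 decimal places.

The wait to go from k to k+1 distinct states is geometric with mean 20/(20-k).
E[T] = 20/20 + 20/19 + 20/18 + ... + 20/2 + 20/1 = 20·H_{20}.
H_{20} = 3.598, so E[T] = 71.955.

71.95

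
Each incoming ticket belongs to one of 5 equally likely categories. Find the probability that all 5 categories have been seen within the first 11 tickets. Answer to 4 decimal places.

By inclusion–exclusion over which categories are missing,
P(all seen) = Σ_{j=0}^{5} (-1)^j C(5,j)((5-j)/5)^11
= 1.00000 - 0.42950 + 0.03628 - 0.00042 + 0.00000 - 0.00000
= 0.60636.

0.6064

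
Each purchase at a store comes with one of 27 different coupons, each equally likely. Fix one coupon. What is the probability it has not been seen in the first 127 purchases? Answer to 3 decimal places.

0.008

On each purchase the fixed coupon fails to appear with probability 26/27.
P(still missing after 127) = (26/27)^127 = 0.0083.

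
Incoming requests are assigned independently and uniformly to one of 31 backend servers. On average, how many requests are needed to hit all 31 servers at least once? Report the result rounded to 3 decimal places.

The wait to go from k to k+1 distinct servers is geometric with mean 31/(31-k).
E[T] = 31/31 + 31/30 + 31/29 + ... + 31/2 + 31/1 = 31·H_{31}.
H_{31} = 4.0272, so E[T] = 124.8446.

124.845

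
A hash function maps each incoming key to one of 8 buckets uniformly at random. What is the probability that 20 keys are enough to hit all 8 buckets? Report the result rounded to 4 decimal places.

By inclusion–exclusion over which buckets are missing,
P(all seen) = Σ_{j=0}^{8} (-1)^j C(8,j)((8-j)/8)^20
= 1.00000 - 0.55367 + 0.08879 - 0.00463 + 0.00007 - 0.00000 + 0.00000 - 0.00000 + 0.00000
= 0.53056.

0.5306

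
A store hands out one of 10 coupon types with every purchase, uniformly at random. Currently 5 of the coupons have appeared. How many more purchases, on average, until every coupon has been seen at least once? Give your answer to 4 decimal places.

22.8333

With k distinct coupons already seen, the next new one takes an expected 10/(10-k) purchases.
Sum over k = 5,...,9: E = 10/5 + 10/4 + 10/3 + 10/2 + 10/1 = 22.83333.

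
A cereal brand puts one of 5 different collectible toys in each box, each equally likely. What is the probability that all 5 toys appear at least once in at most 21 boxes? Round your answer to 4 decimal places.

Let A_i be the event that toy i is missing after 21 boxes. By inclusion–exclusion on the A_i,
P(all seen) = Σ_{j=0}^{5} (-1)^j C(5,j)((5-j)/5)^21
= 1.00000 - 0.04612 + 0.00022 - 0.00000 + 0.00000 - 0.00000
= 0.95410.

0.9541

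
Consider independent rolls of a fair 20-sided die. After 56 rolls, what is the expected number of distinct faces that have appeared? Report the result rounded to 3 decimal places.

For each face, P(seen in 56 rolls) = 1 - (19/20)^56 = 0.9434.
By linearity of expectation, E[distinct seen] = 20·(1 - (19/20)^56) = 18.8688.

18.869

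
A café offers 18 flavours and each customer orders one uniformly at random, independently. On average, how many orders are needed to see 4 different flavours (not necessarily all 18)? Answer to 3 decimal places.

4.384

Going from k to k+1 distinct takes a geometric number of orders with mean 18/(18-k).
Sum over k = 0,...,3: E = 18/18 + 18/17 + 18/16 + 18/15 = 4.3838.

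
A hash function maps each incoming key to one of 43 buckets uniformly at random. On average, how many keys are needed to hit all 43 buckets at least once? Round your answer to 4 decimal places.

187.0499

Split into phases: going from k distinct to k+1 distinct takes on average 43/(43-k) keys.
E[T] = 43/43 + 43/42 + 43/41 + ... + 43/2 + 43/1 = 43·H_{43}.
H_{43} = 4.35000, so E[T] = 187.04994.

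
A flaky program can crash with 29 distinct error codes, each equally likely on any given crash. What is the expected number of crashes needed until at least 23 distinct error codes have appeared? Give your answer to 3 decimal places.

Going from k to k+1 distinct takes a geometric number of crashes with mean 29/(29-k).
Sum over k = 0,...,22: E = 29/29 + 29/28 + 29/27 + ... + 29/8 + 29/7 = 43.8380.

43.838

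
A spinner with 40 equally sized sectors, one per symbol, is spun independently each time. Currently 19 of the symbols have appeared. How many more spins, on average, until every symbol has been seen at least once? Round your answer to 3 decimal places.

145.814

From k distinct to k+1 distinct takes on average 40/(40-k) spins.
Sum over k = 19,...,39: E = 40/21 + 40/20 + 40/19 + ... + 40/2 + 40/1 = 145.8143.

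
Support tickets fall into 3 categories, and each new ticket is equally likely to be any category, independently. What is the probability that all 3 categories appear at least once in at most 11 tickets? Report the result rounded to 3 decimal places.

0.965

By inclusion–exclusion over which categories are missing,
P(all seen) = Σ_{j=0}^{3} (-1)^j C(3,j)((3-j)/3)^11
= 1.0000 - 0.0347 + 0.0000 - 0.0000
= 0.9653.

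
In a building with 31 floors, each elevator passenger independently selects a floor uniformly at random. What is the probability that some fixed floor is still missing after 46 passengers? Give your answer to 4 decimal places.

On each passenger the fixed floor fails to appear with probability 30/31.
P(still missing after 46) = (30/31)^46 = 0.22128.

0.2213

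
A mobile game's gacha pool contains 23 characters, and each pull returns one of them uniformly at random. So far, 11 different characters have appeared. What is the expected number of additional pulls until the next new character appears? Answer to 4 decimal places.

Each pull yields a new character with probability (23-11)/23 = 12/23, so the wait is geometric with mean 23/12.
E = 23/12 = 1.91667.

1.9167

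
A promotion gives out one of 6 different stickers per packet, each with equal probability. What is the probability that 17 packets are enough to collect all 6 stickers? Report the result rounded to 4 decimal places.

Let A_i be the event that sticker i is missing after 17 packets. By inclusion–exclusion on the A_i,
P(all seen) = Σ_{j=0}^{6} (-1)^j C(6,j)((6-j)/6)^17
= 1.00000 - 0.27044 + 0.01522 - 0.00015 + 0.00000 - 0.00000 + 0.00000
= 0.74463.

0.7446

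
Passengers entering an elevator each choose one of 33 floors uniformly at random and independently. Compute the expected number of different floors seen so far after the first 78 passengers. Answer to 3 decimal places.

30.007

For each floor, P(seen in 78 passengers) = 1 - (32/33)^78 = 0.9093.
By linearity of expectation, E[distinct seen] = 33·(1 - (32/33)^78) = 30.0069.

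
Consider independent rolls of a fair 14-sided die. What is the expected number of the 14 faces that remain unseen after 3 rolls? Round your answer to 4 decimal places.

11.2092

For each face, P(unseen after 3) = (13/14)^3 = 0.80066.
By linearity of expectation, E[unseen] = 14·(13/14)^3 = 11.20918.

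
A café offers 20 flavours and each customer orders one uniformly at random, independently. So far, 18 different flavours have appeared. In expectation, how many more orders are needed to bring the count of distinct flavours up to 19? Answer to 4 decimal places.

With k distinct flavours already seen, the next new one takes an expected 20/(20-k) orders.
Only the k = 18 term is needed: E = 20/2 = 10.00000.

10.0000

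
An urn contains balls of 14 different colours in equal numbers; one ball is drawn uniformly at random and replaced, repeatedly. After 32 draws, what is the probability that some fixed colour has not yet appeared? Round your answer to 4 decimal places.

0.0933

On each draw the fixed colour fails to appear with probability 13/14.
P(still missing after 32) = (13/14)^32 = 0.09334.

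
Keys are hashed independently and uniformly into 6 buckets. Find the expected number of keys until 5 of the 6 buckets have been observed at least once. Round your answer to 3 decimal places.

8.700

With k distinct buckets already seen, the next new one arrives after an expected 6/(6-k) keys.
Sum over k = 0,...,4: E = 6/6 + 6/5 + 6/4 + 6/3 + 6/2 = 8.7000.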